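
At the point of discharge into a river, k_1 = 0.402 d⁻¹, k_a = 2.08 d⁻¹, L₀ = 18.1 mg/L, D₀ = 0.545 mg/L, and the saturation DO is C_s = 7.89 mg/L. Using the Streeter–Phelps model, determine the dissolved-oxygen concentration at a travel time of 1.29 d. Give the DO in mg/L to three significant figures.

k_1 L₀/(k_a−k_1) = 0.402×18.1/(2.08−0.402) = 7.276/1.678 = 4.336 mg/L.
e^(−k_1 t) = e^(−0.402×1.290) = 0.5954; e^(−k_a t) = e^(−2.08×1.290) = 0.06834.
D = 4.336 × (0.5954 − 0.06834) + 0.545 × 0.06834 = 2.285 + 0.03725 = 2.323 mg/L.
DO = C_s − D = 7.89 − 2.323 = 5.567 mg/L.

DO ≈ 5.57 mg/L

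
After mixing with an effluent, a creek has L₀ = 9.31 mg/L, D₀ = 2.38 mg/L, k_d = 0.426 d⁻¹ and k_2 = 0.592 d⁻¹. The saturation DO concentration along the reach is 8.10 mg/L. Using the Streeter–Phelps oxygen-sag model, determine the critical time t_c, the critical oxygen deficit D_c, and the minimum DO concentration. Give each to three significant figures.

At the critical point dD/dt = 0, so k_d L₀ e^(−k_d t) = k_2 D. Substituting D(t) from the Streeter–Phelps equation and solving for t gives
t_c = ln[(k_2/k_d)(1 − D₀(k_2−k_d)/(k_d L₀))] / (k_2−k_d).
Here k_2−k_d = 0.1660 d⁻¹ and 1 − D₀(k_2−k_d)/(k_d L₀) = 1 − 2.38×0.1660/(0.426×9.31) = 0.9004, so
t_c = ln(1.390 × 0.9004) / 0.1660 = 0.2241 / 0.1660 = 1.350 d.
D_c = (k_d/k_2) L₀ e^(−k_d t_c) = (0.426/0.592) × 9.31 × e^(−0.426×1.350) = 0.7196 × 9.31 × 0.5626 = 3.769 mg/L.
Minimum DO = C_s − D_c = 8.10 − 3.769 = 4.331 mg/L.

t_c ≈ 1.35 d; D_c ≈ 3.77 mg/L; min DO ≈ 4.33 mg/L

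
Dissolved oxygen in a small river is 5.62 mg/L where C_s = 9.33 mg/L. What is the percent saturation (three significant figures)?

60.2 % saturation

% saturation = C/C_s × 100 = 5.62/9.33 × 100 = 60.2 %.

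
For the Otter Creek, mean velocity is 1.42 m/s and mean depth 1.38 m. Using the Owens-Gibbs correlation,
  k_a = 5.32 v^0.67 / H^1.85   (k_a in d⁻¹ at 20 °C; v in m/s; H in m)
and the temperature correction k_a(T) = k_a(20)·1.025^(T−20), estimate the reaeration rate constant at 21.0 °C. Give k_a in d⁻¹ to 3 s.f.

k_a(20) = 5.32 × 1.42^0.67 / 1.38^1.85 = 5.32 × 1.265 / 1.815 = 3.708 d⁻¹.
k_a(21.0) = 3.708 × 1.025^(21.0−20) = 3.708 × 1.025 = 3.801 d⁻¹.

k_a ≈ 3.80 d⁻¹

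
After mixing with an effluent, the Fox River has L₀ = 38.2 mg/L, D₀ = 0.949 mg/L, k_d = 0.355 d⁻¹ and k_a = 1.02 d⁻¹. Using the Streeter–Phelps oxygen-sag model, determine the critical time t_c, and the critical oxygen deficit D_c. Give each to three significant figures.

t_c ≈ 1.52 d; D_c ≈ 7.76 mg/L

At the critical point dD/dt = 0, so k_d L₀ e^(−k_d t) = k_a D. Substituting D(t) from the Streeter–Phelps equation and solving for t gives
t_c = ln[(k_a/k_d)(1 − D₀(k_a−k_d)/(k_d L₀))] / (k_a−k_d).
Here k_a−k_d = 0.6650 d⁻¹ and 1 − D₀(k_a−k_d)/(k_d L₀) = 1 − 0.949×0.6650/(0.355×38.2) = 0.9535, so
t_c = ln(2.873 × 0.9535) / 0.6650 = 1.008 / 0.6650 = 1.515 d.
L(t_c) = L₀ e^(−k_d t_c) = 38.2 × 0.5839 = 22.31 mg/L, and at the critical point k_a D_c = k_d L, so D_c = (0.355/1.02) × 22.31 = 7.763 mg/L.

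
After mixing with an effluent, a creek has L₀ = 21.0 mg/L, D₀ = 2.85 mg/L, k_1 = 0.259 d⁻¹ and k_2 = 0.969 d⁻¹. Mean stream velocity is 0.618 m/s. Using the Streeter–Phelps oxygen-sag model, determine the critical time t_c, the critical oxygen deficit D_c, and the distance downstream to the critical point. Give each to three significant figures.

With k_2/k_1 = 3.741 and 1 − D₀(k_2−k_1)/(k_1 L₀) = 0.6280,
t_c = ln(3.741 × 0.6280) / (0.969 − 0.259) = ln(2.349) / 0.7100 = 0.8542/0.7100 = 1.203 d.
D_c = (k_1/k_2) L₀ e^(−k_1 t_c) = (0.259/0.969) × 21.0 × e^(−0.259×1.203) = 0.2673 × 21.0 × 0.7323 = 4.110 mg/L.
x_c = v t_c = 0.618 m/s × 1.203 d × 86400 s/d = 64240 m ≈ 64.2 km.

t_c ≈ 1.20 d; D_c ≈ 4.11 mg/L; x_c ≈ 64.2 km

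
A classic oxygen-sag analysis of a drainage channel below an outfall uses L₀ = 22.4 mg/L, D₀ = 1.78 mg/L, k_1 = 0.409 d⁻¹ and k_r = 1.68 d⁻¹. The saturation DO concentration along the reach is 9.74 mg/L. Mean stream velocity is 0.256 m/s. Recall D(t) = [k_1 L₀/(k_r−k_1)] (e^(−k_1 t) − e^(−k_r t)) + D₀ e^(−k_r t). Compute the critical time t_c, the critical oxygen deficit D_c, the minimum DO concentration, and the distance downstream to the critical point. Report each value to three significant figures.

At the critical point dD/dt = 0, so k_1 L₀ e^(−k_1 t) = k_r D. Substituting D(t) from the Streeter–Phelps equation and solving for t gives
t_c = ln[(k_r/k_1)(1 − D₀(k_r−k_1)/(k_1 L₀))] / (k_r−k_1).
Here k_r−k_1 = 1.271 d⁻¹ and 1 − D₀(k_r−k_1)/(k_1 L₀) = 1 − 1.78×1.271/(0.409×22.4) = 0.7531, so
t_c = ln(4.108 × 0.7531) / 1.271 = 1.129 / 1.271 = 0.8885 d.
L(t_c) = L₀ e^(−k_1 t_c) = 22.4 × 0.6953 = 15.58 mg/L, and at the critical point k_r D_c = k_1 L, so D_c = (0.409/1.68) × 15.58 = 3.792 mg/L.
Minimum DO = C_s − D_c = 9.74 − 3.792 = 5.948 mg/L.
x_c = v t_c = 0.256 m/s × 0.8885 d × 86400 s/d = 19650 m ≈ 19.7 km.

t_c ≈ 0.888 d; D_c ≈ 3.79 mg/L; min DO ≈ 5.95 mg/L; x_c ≈ 19.7 km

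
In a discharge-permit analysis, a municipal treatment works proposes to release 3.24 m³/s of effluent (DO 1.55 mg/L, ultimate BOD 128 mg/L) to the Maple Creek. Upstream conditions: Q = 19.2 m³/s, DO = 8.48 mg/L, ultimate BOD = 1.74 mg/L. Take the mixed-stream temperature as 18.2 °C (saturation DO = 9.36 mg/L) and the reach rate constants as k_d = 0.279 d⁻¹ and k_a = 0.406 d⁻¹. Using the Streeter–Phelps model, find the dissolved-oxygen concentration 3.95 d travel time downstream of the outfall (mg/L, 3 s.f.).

Mixed DO = (19.2×8.48 + 3.24×1.55)/(19.2+3.24) = 167.8/22.44 = 7.479 mg/L.
Mixed L₀ = (19.2×1.74 + 3.24×128)/(22.44) = 448.1/22.44 = 19.97 mg/L.
Initial deficit D₀ = C_s − DO₀ = 9.36 − 7.479 = 1.881 mg/L.
D(3.95) = [0.279×19.97/(0.406−0.279)](e^(−0.279×3.95) − e^(−0.406×3.95)) + 1.881 e^(−0.406×3.95)
= 43.87 × (0.3322 − 0.2012) + 1.881 × 0.2012 = 6.127 mg/L.
DO = 9.36 − 6.127 = 3.233 mg/L.

DO ≈ 3.23 mg/L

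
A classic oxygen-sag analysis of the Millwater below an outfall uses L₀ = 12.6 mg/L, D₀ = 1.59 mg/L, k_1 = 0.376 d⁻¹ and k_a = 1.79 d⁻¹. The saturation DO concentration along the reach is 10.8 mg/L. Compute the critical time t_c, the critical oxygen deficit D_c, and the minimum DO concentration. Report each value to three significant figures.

t_c ≈ 0.648 d; D_c ≈ 2.07 mg/L; min DO ≈ 8.73 mg/L

With k_a/k_1 = 4.761 and 1 − D₀(k_a−k_1)/(k_1 L₀) = 0.5254,
t_c = ln(4.761 × 0.5254) / (1.79 − 0.376) = ln(2.501) / 1.414 = 0.9169/1.414 = 0.6484 d.
D_c = (k_1/k_a) L₀ e^(−k_1 t_c) = (0.376/1.79) × 12.6 × e^(−0.376×0.6484) = 0.2101 × 12.6 × 0.7836 = 2.074 mg/L.
Minimum DO = C_s − D_c = 10.8 − 2.074 = 8.726 mg/L.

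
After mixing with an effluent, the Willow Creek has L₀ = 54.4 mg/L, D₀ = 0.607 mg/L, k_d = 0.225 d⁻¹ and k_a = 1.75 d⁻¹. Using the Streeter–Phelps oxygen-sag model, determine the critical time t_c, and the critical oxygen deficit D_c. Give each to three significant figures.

With k_a/k_d = 7.778 and 1 − D₀(k_a−k_d)/(k_d L₀) = 0.9244,
t_c = ln(7.778 × 0.9244) / (1.75 − 0.225) = ln(7.190) / 1.525 = 1.973/1.525 = 1.294 d.
L(t_c) = L₀ e^(−k_d t_c) = 54.4 × 0.7475 = 40.66 mg/L, and at the critical point k_a D_c = k_d L, so D_c = (0.225/1.75) × 40.66 = 5.228 mg/L.

t_c ≈ 1.29 d; D_c ≈ 5.23 mg/L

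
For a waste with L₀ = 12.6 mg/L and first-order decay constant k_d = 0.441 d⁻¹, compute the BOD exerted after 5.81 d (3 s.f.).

y ≈ 11.6 mg/L

y_t = L₀(1 − e^(−k_d t)) = 12.6 × (1 − e^(−0.441×5.81))
= 12.6 × (1 − 0.07713) = 12.6 × 0.9229 = 11.63 mg/L.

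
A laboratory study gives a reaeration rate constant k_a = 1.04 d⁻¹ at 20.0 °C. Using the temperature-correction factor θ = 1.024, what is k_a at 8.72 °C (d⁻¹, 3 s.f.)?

k_a ≈ 0.796 d⁻¹

k_a(T₂) = k_a(T₁) · θ^(T₂−T₁) = 1.04 × 1.024^(8.72−20.0)
= 1.04 × 1.024^-11.3 = 1.04 × 0.7653 = 0.7959 d⁻¹.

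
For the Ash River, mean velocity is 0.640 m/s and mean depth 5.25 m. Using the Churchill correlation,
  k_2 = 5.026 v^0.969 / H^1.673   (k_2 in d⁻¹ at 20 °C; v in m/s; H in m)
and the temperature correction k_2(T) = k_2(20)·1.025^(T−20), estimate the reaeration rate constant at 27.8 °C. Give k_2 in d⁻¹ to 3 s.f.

k_2(20) = 5.026 × 0.640^0.969 / 5.25^1.673 = 5.026 × 0.6489 / 16.03 = 0.2035 d⁻¹.
k_2(27.8) = 0.2035 × 1.025^(27.8−20) = 0.2035 × 1.212 = 0.2467 d⁻¹.

k_2 ≈ 0.247 d⁻¹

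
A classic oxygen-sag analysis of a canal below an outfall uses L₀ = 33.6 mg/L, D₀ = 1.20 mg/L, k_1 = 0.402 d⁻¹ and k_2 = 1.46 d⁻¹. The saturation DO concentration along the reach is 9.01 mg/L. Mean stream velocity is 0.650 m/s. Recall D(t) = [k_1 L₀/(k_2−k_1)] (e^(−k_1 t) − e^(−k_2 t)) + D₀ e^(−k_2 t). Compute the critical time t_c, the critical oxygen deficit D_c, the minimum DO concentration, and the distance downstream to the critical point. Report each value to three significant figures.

t_c = [1/(k_2−k_1)] ln[(k_2/k_1)(1 − D₀(k_2−k_1)/(k_1 L₀))]
= [1/(1.46−0.402)] ln[(1.46/0.402)(1 − 1.20×1.058/(0.402×33.6))]
= (1/1.058) ln[3.632 × 0.9060] = 0.9452 × ln(3.290) = 0.9452 × 1.191 = 1.126 d.
D_c = (k_1/k_2) L₀ e^(−k_1 t_c) = (0.402/1.46) × 33.6 × e^(−0.402×1.126) = 0.2753 × 33.6 × 0.6360 = 5.884 mg/L.
Minimum DO = C_s − D_c = 9.01 − 5.884 = 3.126 mg/L.
x_c = v t_c = 0.650 m/s × 1.126 d × 86400 s/d = 63220 m ≈ 63.2 km.

t_c ≈ 1.13 d; D_c ≈ 5.88 mg/L; min DO ≈ 3.13 mg/L; x_c ≈ 63.2 km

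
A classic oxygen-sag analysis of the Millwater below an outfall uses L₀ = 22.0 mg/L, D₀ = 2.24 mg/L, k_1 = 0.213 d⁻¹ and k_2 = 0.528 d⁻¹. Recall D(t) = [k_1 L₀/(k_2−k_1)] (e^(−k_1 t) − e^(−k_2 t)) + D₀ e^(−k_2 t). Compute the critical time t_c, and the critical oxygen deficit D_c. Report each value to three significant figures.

t_c ≈ 2.36 d; D_c ≈ 5.36 mg/L

At the critical point dD/dt = 0, so k_1 L₀ e^(−k_1 t) = k_2 D. Substituting D(t) from the Streeter–Phelps equation and solving for t gives
t_c = ln[(k_2/k_1)(1 − D₀(k_2−k_1)/(k_1 L₀))] / (k_2−k_1).
Here k_2−k_1 = 0.3150 d⁻¹ and 1 − D₀(k_2−k_1)/(k_1 L₀) = 1 − 2.24×0.3150/(0.213×22.0) = 0.8494, so
t_c = ln(2.479 × 0.8494) / 0.3150 = 0.7446 / 0.3150 = 2.364 d.
D_c = (k_1/k_2) L₀ e^(−k_1 t_c) = (0.213/0.528) × 22.0 × e^(−0.213×2.364) = 0.4034 × 22.0 × 0.6044 = 5.364 mg/L.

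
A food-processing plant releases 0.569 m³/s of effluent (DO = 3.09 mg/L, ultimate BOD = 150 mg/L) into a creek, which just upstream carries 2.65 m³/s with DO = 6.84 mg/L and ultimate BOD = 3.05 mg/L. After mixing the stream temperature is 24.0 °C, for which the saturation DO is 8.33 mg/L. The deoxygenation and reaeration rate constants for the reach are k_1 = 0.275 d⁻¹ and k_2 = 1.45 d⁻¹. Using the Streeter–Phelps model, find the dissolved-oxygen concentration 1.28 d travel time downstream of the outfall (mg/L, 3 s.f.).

Mixed DO = (2.65×6.84 + 0.569×3.09)/(2.65+0.569) = 19.88/3.219 = 6.177 mg/L.
Mixed L₀ = (2.65×3.05 + 0.569×150)/(3.219) = 93.43/3.219 = 29.03 mg/L.
Initial deficit D₀ = C_s − DO₀ = 8.33 − 6.177 = 2.153 mg/L.
D(1.28) = [0.275×29.03/(1.45−0.275)](e^(−0.275×1.28) − e^(−1.45×1.28)) + 2.153 e^(−1.45×1.28)
= 6.793 × (0.7033 − 0.1563) + 2.153 × 0.1563 = 4.052 mg/L.
DO = 8.33 − 4.052 = 4.278 mg/L.

DO ≈ 4.28 mg/L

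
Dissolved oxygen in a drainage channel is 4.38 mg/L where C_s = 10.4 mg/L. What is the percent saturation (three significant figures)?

% saturation = C/C_s × 100 = 4.38/10.4 × 100 = 42.1 %.

42.1 % saturation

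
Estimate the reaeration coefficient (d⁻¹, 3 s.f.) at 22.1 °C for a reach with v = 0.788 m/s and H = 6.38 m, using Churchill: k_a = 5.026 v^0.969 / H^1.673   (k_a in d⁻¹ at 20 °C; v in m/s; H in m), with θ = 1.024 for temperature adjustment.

k_a(20) = 5.026 × 0.788^0.969 / 6.38^1.673 = 5.026 × 0.7938 / 22.21 = 0.1797 d⁻¹.
k_a(22.1) = 0.1797 × 1.024^(22.1−20) = 0.1797 × 1.051 = 0.1889 d⁻¹.

k_a ≈ 0.189 d⁻¹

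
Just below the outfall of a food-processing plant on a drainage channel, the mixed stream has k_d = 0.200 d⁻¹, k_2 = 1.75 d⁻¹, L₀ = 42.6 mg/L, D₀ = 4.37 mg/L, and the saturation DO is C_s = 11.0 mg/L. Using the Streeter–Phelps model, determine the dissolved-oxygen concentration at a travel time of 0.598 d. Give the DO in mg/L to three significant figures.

k_d L₀/(k_2−k_d) = 0.200×42.6/(1.75−0.200) = 8.520/1.550 = 5.497 mg/L.
e^(−k_d t) = e^(−0.200×0.5980) = 0.8873; e^(−k_2 t) = e^(−1.75×0.5980) = 0.3512.
D = 5.497 × (0.8873 − 0.3512) + 4.37 × 0.3512 = 2.947 + 1.535 = 4.481 mg/L.
DO = C_s − D = 11.0 − 4.481 = 6.519 mg/L.

DO ≈ 6.52 mg/L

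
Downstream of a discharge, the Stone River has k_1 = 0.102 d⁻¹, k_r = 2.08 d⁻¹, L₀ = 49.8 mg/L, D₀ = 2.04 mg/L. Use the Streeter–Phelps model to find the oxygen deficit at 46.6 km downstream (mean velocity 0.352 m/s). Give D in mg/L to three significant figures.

Travel time t = x/v = 46.6 km / (0.352 m/s) = 46600 m / 0.352 m/s = 132400 s = 1.532 d.
k_1 L₀/(k_r−k_1) = 0.102×49.8/(2.08−0.102) = 5.080/1.978 = 2.568 mg/L.
e^(−k_1 t) = e^(−0.102×1.532) = 0.8553; e^(−k_r t) = e^(−2.08×1.532) = 0.04129.
D = 2.568 × (0.8553 − 0.04129) + 2.04 × 0.04129 = 2.090 + 0.08424 = 2.175 mg/L.

D ≈ 2.17 mg/L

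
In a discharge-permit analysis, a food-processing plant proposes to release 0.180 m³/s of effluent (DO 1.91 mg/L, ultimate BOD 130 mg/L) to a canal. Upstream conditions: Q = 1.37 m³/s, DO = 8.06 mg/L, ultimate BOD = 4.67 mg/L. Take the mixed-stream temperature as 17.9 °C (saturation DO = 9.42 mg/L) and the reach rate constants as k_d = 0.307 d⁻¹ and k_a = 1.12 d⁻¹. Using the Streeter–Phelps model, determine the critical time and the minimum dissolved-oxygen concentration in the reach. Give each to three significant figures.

t_c ≈ 1.18 d; minimum DO ≈ 5.75 mg/L

Mixed DO = (1.37×8.06 + 0.180×1.91)/(1.37+0.180) = 11.39/1.550 = 7.346 mg/L.
Mixed L₀ = (1.37×4.67 + 0.180×130)/(1.550) = 29.80/1.550 = 19.22 mg/L.
Initial deficit D₀ = C_s − DO₀ = 9.42 − 7.346 = 2.074 mg/L.
t_c = (1/0.8130) ln[(1.12/0.307)(1 − 2.074×0.8130/(0.307×19.22))] = 1.230 × ln(2.606) = 1.178 d.
D_c = (0.307/1.12) × 19.22 × e^(−0.307×1.178) = 0.2741 × 19.22 × 0.6965 = 3.670 mg/L.
Minimum DO = 9.42 − 3.670 = 5.750 mg/L.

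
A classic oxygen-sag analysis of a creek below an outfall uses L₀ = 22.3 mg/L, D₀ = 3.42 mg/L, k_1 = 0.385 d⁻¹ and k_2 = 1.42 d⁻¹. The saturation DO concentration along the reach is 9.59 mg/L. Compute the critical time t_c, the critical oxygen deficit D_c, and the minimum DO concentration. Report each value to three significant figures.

t_c ≈ 0.747 d; D_c ≈ 4.53 mg/L; min DO ≈ 5.06 mg/L

t_c = [1/(k_2−k_1)] ln[(k_2/k_1)(1 − D₀(k_2−k_1)/(k_1 L₀))]
= [1/(1.42−0.385)] ln[(1.42/0.385)(1 − 3.42×1.035/(0.385×22.3))]
= (1/1.035) ln[3.688 × 0.5877] = 0.9662 × ln(2.168) = 0.9662 × 0.7737 = 0.7475 d.
D_c = (k_1/k_2) L₀ e^(−k_1 t_c) = (0.385/1.42) × 22.3 × e^(−0.385×0.7475) = 0.2711 × 22.3 × 0.7499 = 4.534 mg/L.
Minimum DO = C_s − D_c = 9.59 − 4.534 = 5.056 mg/L.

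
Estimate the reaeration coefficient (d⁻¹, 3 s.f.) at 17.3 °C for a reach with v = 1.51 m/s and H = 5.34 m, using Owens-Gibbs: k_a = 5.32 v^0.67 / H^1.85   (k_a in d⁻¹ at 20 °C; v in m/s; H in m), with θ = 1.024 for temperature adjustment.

k_a(20) = 5.32 × 1.51^0.67 / 5.34^1.85 = 5.32 × 1.318 / 22.18 = 0.3161 d⁻¹.
k_a(17.3) = 0.3161 × 1.024^(17.3−20) = 0.3161 × 0.9380 = 0.2965 d⁻¹.

k_a ≈ 0.297 d⁻¹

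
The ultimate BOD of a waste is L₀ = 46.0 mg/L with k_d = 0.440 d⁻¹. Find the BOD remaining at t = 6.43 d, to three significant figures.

L ≈ 2.72 mg/L

L_t = L₀ e^(−k_d t) = 46.0 × e^(−0.440×6.43) = 46.0 × 0.05906 = 2.717 mg/L.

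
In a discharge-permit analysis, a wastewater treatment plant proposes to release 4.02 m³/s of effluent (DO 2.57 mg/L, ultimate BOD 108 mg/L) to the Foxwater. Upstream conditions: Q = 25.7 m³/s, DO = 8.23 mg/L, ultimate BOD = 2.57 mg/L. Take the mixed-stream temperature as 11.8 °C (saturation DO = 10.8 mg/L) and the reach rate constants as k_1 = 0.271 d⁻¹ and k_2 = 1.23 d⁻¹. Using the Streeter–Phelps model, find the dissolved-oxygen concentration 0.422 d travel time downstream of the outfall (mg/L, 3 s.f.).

DO ≈ 7.40 mg/L

Mixed DO = (25.7×8.23 + 4.02×2.57)/(25.7+4.02) = 221.8/29.72 = 7.464 mg/L.
Mixed L₀ = (25.7×2.57 + 4.02×108)/(29.72) = 500.2/29.72 = 16.83 mg/L.
Initial deficit D₀ = C_s − DO₀ = 10.8 − 7.464 = 3.336 mg/L.
D(0.422) = [0.271×16.83/(1.23−0.271)](e^(−0.271×0.422) − e^(−1.23×0.422)) + 3.336 e^(−1.23×0.422)
= 4.756 × (0.8919 − 0.5951) + 3.336 × 0.5951 = 3.397 mg/L.
DO = 10.8 − 3.397 = 7.403 mg/L.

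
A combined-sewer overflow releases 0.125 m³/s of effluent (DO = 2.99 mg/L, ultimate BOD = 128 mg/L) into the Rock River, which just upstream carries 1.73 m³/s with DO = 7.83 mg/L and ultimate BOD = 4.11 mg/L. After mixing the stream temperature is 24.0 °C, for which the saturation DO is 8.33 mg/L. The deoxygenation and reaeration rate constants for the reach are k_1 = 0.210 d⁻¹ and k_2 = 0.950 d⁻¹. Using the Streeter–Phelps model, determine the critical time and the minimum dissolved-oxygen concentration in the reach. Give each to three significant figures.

Mixed DO = (1.73×7.83 + 0.125×2.99)/(1.73+0.125) = 13.92/1.855 = 7.504 mg/L.
Mixed L₀ = (1.73×4.11 + 0.125×128)/(1.855) = 23.11/1.855 = 12.46 mg/L.
Initial deficit D₀ = C_s − DO₀ = 8.33 − 7.504 = 0.8261 mg/L.
t_c = (1/0.7400) ln[(0.950/0.210)(1 − 0.8261×0.7400/(0.210×12.46))] = 1.351 × ln(3.467) = 1.680 d.
D_c = (0.210/0.950) × 12.46 × e^(−0.210×1.680) = 0.2211 × 12.46 × 0.7027 = 1.935 mg/L.
Minimum DO = 8.33 − 1.935 = 6.395 mg/L.

t_c ≈ 1.68 d; minimum DO ≈ 6.39 mg/L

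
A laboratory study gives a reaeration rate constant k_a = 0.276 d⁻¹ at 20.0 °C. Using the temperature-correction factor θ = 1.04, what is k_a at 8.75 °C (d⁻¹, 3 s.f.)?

k_a(T₂) = k_a(T₁) · θ^(T₂−T₁) = 0.276 × 1.04^(8.75−20.0)
= 0.276 × 1.04^-11.2 = 0.276 × 0.6432 = 0.1775 d⁻¹.

k_a ≈ 0.178 d⁻¹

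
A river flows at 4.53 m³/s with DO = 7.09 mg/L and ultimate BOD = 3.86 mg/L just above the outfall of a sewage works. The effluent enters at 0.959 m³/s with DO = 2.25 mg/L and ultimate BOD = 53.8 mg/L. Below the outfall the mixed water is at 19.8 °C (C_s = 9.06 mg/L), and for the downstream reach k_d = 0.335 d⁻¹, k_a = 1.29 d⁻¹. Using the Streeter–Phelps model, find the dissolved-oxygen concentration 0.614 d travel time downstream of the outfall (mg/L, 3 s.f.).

DO ≈ 6.19 mg/L

Mixed DO = (4.53×7.09 + 0.959×2.25)/(4.53+0.959) = 34.28/5.489 = 6.244 mg/L.
Mixed L₀ = (4.53×3.86 + 0.959×53.8)/(5.489) = 69.08/5.489 = 12.59 mg/L.
Initial deficit D₀ = C_s − DO₀ = 9.06 − 6.244 = 2.816 mg/L.
D(0.614) = [0.335×12.59/(1.29−0.335)](e^(−0.335×0.614) − e^(−1.29×0.614)) + 2.816 e^(−1.29×0.614)
= 4.415 × (0.8141 − 0.4529) + 2.816 × 0.4529 = 2.870 mg/L.
DO = 9.06 − 2.870 = 6.190 mg/L.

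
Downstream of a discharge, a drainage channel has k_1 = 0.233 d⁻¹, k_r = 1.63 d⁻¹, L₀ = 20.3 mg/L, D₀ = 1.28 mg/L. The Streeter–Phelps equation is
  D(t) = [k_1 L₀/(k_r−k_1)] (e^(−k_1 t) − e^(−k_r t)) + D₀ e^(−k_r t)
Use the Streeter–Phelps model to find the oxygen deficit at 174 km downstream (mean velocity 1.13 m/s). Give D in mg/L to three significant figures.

D ≈ 2.12 mg/L

Travel time t = x/v = 174 km / (1.13 m/s) = 174000 m / 1.13 m/s = 154000 s = 1.782 d.
k_1 L₀/(k_r−k_1) = 0.233×20.3/(1.63−0.233) = 4.730/1.397 = 3.386 mg/L.
e^(−k_1 t) = e^(−0.233×1.782) = 0.6602; e^(−k_r t) = e^(−1.63×1.782) = 0.05475.
D = 3.386 × (0.6602 − 0.05475) + 1.28 × 0.05475 = 2.050 + 0.07008 = 2.120 mg/L.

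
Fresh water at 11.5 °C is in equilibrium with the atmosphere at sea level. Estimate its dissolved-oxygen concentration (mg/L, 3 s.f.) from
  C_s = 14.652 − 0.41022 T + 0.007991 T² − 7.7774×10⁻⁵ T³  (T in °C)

C_s = 14.652 − 0.41022×11.5 + 0.007991×11.5² − 7.7774×10⁻⁵×11.5³ = 10.87 mg/L.

C_s ≈ 10.9 mg/L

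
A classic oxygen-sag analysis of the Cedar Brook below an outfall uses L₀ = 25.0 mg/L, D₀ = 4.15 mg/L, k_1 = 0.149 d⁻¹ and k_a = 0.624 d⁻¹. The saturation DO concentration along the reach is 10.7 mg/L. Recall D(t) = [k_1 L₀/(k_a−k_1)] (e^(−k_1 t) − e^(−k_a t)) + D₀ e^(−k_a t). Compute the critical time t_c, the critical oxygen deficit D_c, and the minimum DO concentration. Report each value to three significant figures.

t_c ≈ 1.43 d; D_c ≈ 4.82 mg/L; min DO ≈ 5.88 mg/L

t_c = [1/(k_a−k_1)] ln[(k_a/k_1)(1 − D₀(k_a−k_1)/(k_1 L₀))]
= [1/(0.624−0.149)] ln[(0.624/0.149)(1 − 4.15×0.4750/(0.149×25.0))]
= (1/0.4750) ln[4.188 × 0.4708] = 2.105 × ln(1.972) = 2.105 × 0.6789 = 1.429 d.
L(t_c) = L₀ e^(−k_1 t_c) = 25.0 × 0.8082 = 20.20 mg/L, and at the critical point k_a D_c = k_1 L, so D_c = (0.149/0.624) × 20.20 = 4.825 mg/L.
Minimum DO = C_s − D_c = 10.7 − 4.825 = 5.875 mg/L.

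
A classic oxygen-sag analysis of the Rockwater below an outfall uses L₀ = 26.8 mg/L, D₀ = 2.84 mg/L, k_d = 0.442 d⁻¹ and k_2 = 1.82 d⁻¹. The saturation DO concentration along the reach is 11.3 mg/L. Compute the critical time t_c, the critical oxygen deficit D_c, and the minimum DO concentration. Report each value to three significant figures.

With k_2/k_d = 4.118 and 1 − D₀(k_2−k_d)/(k_d L₀) = 0.6696,
t_c = ln(4.118 × 0.6696) / (1.82 − 0.442) = ln(2.757) / 1.378 = 1.014/1.378 = 0.7360 d.
D_c = (k_d/k_2) L₀ e^(−k_d t_c) = (0.442/1.82) × 26.8 × e^(−0.442×0.7360) = 0.2429 × 26.8 × 0.7223 = 4.701 mg/L.
Minimum DO = C_s − D_c = 11.3 − 4.701 = 6.599 mg/L.

t_c ≈ 0.736 d; D_c ≈ 4.70 mg/L; min DO ≈ 6.60 mg/L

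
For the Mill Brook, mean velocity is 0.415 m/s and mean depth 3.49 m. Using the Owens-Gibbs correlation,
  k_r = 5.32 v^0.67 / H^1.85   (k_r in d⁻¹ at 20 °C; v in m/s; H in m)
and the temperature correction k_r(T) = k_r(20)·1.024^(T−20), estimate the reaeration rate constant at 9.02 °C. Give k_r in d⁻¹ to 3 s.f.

k_r ≈ 0.225 d⁻¹

k_r(20) = 5.32 × 0.415^0.67 / 3.49^1.85 = 5.32 × 0.5547 / 10.10 = 0.2923 d⁻¹.
k_r(9.02) = 0.2923 × 1.024^(9.02−20) = 0.2923 × 0.7707 = 0.2253 d⁻¹.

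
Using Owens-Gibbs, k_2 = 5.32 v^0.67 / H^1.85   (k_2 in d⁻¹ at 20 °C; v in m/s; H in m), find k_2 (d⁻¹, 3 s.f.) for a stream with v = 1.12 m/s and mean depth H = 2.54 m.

k_2 ≈ 1.02 d⁻¹

k_2 = 5.32 × 1.12^0.67 / 2.54^1.85 = 5.32 × 1.079 / 5.610 = 1.023 d⁻¹.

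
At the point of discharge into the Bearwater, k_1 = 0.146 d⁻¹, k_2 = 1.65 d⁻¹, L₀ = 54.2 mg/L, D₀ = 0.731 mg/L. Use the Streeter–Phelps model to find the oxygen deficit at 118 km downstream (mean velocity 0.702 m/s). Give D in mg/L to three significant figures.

D ≈ 3.78 mg/L

Travel time t = x/v = 118 km / (0.702 m/s) = 118000 m / 0.702 m/s = 168100 s = 1.945 d.
k_1 L₀/(k_2−k_1) = 0.146×54.2/(1.65−0.146) = 7.913/1.504 = 5.261 mg/L.
e^(−k_1 t) = e^(−0.146×1.945) = 0.7527; e^(−k_2 t) = e^(−1.65×1.945) = 0.04035.
D = 5.261 × (0.7527 − 0.04035) + 0.731 × 0.04035 = 3.748 + 0.02950 = 3.778 mg/L.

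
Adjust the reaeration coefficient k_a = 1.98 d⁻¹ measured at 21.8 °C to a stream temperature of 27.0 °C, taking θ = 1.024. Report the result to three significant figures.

k_a ≈ 2.24 d⁻¹

k_a(T₂) = k_a(T₁) · θ^(T₂−T₁) = 1.98 × 1.024^(27.0−21.8)
= 1.98 × 1.024^5.20 = 1.98 × 1.131 = 2.240 d⁻¹.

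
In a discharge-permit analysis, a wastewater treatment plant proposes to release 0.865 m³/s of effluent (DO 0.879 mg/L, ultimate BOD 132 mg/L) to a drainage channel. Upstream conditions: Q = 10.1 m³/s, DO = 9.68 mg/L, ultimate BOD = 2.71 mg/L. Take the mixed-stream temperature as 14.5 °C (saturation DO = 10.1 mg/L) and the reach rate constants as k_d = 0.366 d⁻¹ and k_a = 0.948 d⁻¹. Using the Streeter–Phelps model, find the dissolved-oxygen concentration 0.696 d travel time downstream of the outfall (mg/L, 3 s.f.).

Mixed DO = (10.1×9.68 + 0.865×0.879)/(10.1+0.865) = 98.53/10.96 = 8.986 mg/L.
Mixed L₀ = (10.1×2.71 + 0.865×132)/(10.96) = 141.6/10.96 = 12.91 mg/L.
Initial deficit D₀ = C_s − DO₀ = 10.1 − 8.986 = 1.114 mg/L.
D(0.696) = [0.366×12.91/(0.948−0.366)](e^(−0.366×0.696) − e^(−0.948×0.696)) + 1.114 e^(−0.948×0.696)
= 8.118 × (0.7751 − 0.5170) + 1.114 × 0.5170 = 2.672 mg/L.
DO = 10.1 − 2.672 = 7.428 mg/L.

DO ≈ 7.43 mg/L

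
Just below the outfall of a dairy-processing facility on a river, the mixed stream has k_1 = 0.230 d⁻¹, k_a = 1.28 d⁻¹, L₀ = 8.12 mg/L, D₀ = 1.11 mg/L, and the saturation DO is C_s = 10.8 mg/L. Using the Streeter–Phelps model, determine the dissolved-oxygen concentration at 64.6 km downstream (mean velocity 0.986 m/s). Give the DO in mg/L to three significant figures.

DO ≈ 9.56 mg/L

Travel time t = x/v = 64.6 km / (0.986 m/s) = 64600 m / 0.986 m/s = 65520 s = 0.7583 d.
k_1 L₀/(k_a−k_1) = 0.230×8.12/(1.28−0.230) = 1.868/1.050 = 1.779 mg/L.
e^(−k_1 t) = e^(−0.230×0.7583) = 0.8400; e^(−k_a t) = e^(−1.28×0.7583) = 0.3788.
D = 1.779 × (0.8400 − 0.3788) + 1.11 × 0.3788 = 0.8202 + 0.4205 = 1.241 mg/L.
DO = C_s − D = 10.8 − 1.241 = 9.559 mg/L.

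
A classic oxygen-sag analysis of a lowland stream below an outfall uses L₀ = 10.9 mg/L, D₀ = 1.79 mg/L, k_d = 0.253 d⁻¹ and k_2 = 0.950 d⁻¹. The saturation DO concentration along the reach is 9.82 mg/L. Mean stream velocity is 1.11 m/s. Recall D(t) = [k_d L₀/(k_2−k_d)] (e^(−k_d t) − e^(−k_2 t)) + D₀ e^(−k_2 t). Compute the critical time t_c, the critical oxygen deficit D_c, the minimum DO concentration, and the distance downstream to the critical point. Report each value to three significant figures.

With k_2/k_d = 3.755 and 1 − D₀(k_2−k_d)/(k_d L₀) = 0.5476,
t_c = ln(3.755 × 0.5476) / (0.950 − 0.253) = ln(2.056) / 0.6970 = 0.7208/0.6970 = 1.034 d.
L(t_c) = L₀ e^(−k_d t_c) = 10.9 × 0.7698 = 8.391 mg/L, and at the critical point k_2 D_c = k_d L, so D_c = (0.253/0.950) × 8.391 = 2.235 mg/L.
Minimum DO = C_s − D_c = 9.82 − 2.235 = 7.585 mg/L.
x_c = v t_c = 1.11 m/s × 1.034 d × 86400 s/d = 99180 m ≈ 99.2 km.

t_c ≈ 1.03 d; D_c ≈ 2.23 mg/L; min DO ≈ 7.59 mg/L; x_c ≈ 99.2 km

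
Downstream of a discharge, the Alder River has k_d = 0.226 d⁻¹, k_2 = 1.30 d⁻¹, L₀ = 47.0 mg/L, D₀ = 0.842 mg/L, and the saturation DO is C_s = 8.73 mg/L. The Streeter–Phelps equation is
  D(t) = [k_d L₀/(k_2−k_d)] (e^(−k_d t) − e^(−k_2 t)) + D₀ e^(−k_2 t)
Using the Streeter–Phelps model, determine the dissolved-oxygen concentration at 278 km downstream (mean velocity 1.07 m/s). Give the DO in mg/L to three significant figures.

DO ≈ 3.90 mg/L

Travel time t = x/v = 278 km / (1.07 m/s) = 278000 m / 1.07 m/s = 259800 s = 3.007 d.
k_d L₀/(k_2−k_d) = 0.226×47.0/(1.30−0.226) = 10.62/1.074 = 9.890 mg/L.
e^(−k_d t) = e^(−0.226×3.007) = 0.5068; e^(−k_2 t) = e^(−1.30×3.007) = 0.02006.
D = 9.890 × (0.5068 − 0.02006) + 0.842 × 0.02006 = 4.814 + 0.01689 = 4.831 mg/L.
DO = C_s − D = 8.73 − 4.831 = 3.899 mg/L.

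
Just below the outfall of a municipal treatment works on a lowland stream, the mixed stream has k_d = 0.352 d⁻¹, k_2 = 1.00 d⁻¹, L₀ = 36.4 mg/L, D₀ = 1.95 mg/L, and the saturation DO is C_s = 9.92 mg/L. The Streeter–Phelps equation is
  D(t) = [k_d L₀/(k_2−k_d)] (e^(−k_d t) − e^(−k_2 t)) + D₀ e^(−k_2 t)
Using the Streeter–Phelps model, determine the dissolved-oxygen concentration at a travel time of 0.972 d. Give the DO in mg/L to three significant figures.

DO ≈ 2.62 mg/L

k_d L₀/(k_2−k_d) = 0.352×36.4/(1.00−0.352) = 12.81/0.6480 = 19.77 mg/L.
e^(−k_d t) = e^(−0.352×0.9720) = 0.7102; e^(−k_2 t) = e^(−1.00×0.9720) = 0.3783.
D = 19.77 × (0.7102 − 0.3783) + 1.95 × 0.3783 = 6.563 + 0.7377 = 7.301 mg/L.
DO = C_s − D = 9.92 − 7.301 = 2.619 mg/L.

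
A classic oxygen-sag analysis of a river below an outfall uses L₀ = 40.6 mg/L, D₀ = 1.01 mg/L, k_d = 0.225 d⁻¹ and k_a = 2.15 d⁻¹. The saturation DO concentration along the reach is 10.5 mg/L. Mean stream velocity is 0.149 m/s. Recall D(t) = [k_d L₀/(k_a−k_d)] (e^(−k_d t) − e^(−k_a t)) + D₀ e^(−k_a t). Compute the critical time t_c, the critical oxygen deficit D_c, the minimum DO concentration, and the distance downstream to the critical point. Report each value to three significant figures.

t_c ≈ 1.05 d; D_c ≈ 3.36 mg/L; min DO ≈ 7.14 mg/L; x_c ≈ 13.5 km

With k_a/k_d = 9.556 and 1 − D₀(k_a−k_d)/(k_d L₀) = 0.7872,
t_c = ln(9.556 × 0.7872) / (2.15 − 0.225) = ln(7.522) / 1.925 = 2.018/1.925 = 1.048 d.
L(t_c) = L₀ e^(−k_d t_c) = 40.6 × 0.7899 = 32.07 mg/L, and at the critical point k_a D_c = k_d L, so D_c = (0.225/2.15) × 32.07 = 3.356 mg/L.
Minimum DO = C_s − D_c = 10.5 − 3.356 = 7.144 mg/L.
x_c = v t_c = 0.149 m/s × 1.048 d × 86400 s/d = 13490 m ≈ 13.5 km.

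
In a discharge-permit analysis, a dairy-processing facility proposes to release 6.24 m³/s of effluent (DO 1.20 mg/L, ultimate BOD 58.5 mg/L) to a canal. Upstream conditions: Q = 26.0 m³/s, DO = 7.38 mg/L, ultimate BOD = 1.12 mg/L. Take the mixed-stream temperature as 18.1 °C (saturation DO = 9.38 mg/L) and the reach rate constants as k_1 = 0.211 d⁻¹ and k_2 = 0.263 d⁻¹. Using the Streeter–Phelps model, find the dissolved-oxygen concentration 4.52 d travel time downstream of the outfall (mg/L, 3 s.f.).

DO ≈ 4.40 mg/L

Mixed DO = (26.0×7.38 + 6.24×1.20)/(26.0+6.24) = 199.4/32.24 = 6.184 mg/L.
Mixed L₀ = (26.0×1.12 + 6.24×58.5)/(32.24) = 394.2/32.24 = 12.23 mg/L.
Initial deficit D₀ = C_s − DO₀ = 9.38 − 6.184 = 3.196 mg/L.
D(4.52) = [0.211×12.23/(0.263−0.211)](e^(−0.211×4.52) − e^(−0.263×4.52)) + 3.196 e^(−0.263×4.52)
= 49.61 × (0.3853 − 0.3046) + 3.196 × 0.3046 = 4.977 mg/L.
DO = 9.38 − 4.977 = 4.403 mg/L.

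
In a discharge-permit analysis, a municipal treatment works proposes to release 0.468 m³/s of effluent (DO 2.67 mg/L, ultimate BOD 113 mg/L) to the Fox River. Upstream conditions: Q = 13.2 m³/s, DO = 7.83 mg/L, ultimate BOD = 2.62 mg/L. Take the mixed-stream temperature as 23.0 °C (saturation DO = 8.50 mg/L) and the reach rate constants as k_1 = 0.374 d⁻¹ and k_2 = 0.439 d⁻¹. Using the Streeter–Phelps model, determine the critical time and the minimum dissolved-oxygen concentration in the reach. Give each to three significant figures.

t_c ≈ 2.11 d; minimum DO ≈ 6.02 mg/L

Mixed DO = (13.2×7.83 + 0.468×2.67)/(13.2+0.468) = 104.6/13.67 = 7.653 mg/L.
Mixed L₀ = (13.2×2.62 + 0.468×113)/(13.67) = 87.47/13.67 = 6.399 mg/L.
Initial deficit D₀ = C_s − DO₀ = 8.50 − 7.653 = 0.8467 mg/L.
t_c = (1/0.06500) ln[(0.439/0.374)(1 − 0.8467×0.06500/(0.374×6.399))] = 15.38 × ln(1.147) = 2.107 d.
D_c = (0.374/0.439) × 6.399 × e^(−0.374×2.107) = 0.8519 × 6.399 × 0.4547 = 2.479 mg/L.
Minimum DO = 8.50 − 2.479 = 6.021 mg/L.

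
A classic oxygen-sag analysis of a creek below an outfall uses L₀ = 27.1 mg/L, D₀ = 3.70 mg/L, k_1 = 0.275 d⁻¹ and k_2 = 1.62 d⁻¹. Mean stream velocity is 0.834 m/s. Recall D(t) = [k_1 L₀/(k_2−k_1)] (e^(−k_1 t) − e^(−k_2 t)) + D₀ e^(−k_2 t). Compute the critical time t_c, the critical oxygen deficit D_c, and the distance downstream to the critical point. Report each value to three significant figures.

With k_2/k_1 = 5.891 and 1 − D₀(k_2−k_1)/(k_1 L₀) = 0.3322,
t_c = ln(5.891 × 0.3322) / (1.62 − 0.275) = ln(1.957) / 1.345 = 0.6715/1.345 = 0.4993 d.
L(t_c) = L₀ e^(−k_1 t_c) = 27.1 × 0.8717 = 23.62 mg/L, and at the critical point k_2 D_c = k_1 L, so D_c = (0.275/1.62) × 23.62 = 4.010 mg/L.
x_c = v t_c = 0.834 m/s × 0.4993 d × 86400 s/d = 35980 m ≈ 36.0 km.

t_c ≈ 0.499 d; D_c ≈ 4.01 mg/L; x_c ≈ 36.0 km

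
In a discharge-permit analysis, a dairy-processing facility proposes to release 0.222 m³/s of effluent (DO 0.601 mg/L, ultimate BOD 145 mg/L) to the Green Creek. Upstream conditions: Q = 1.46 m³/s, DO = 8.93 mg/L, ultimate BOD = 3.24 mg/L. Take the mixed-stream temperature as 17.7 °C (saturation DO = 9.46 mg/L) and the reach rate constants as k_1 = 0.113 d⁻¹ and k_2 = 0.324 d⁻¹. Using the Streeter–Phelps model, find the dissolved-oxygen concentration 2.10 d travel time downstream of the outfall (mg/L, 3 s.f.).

DO ≈ 5.32 mg/L

Mixed DO = (1.46×8.93 + 0.222×0.601)/(1.46+0.222) = 13.17/1.682 = 7.831 mg/L.
Mixed L₀ = (1.46×3.24 + 0.222×145)/(1.682) = 36.92/1.682 = 21.95 mg/L.
Initial deficit D₀ = C_s − DO₀ = 9.46 − 7.831 = 1.629 mg/L.
D(2.10) = [0.113×21.95/(0.324−0.113)](e^(−0.113×2.10) − e^(−0.324×2.10)) + 1.629 e^(−0.324×2.10)
= 11.76 × (0.7888 − 0.5064) + 1.629 × 0.5064 = 4.144 mg/L.
DO = 9.46 − 4.144 = 5.316 mg/L.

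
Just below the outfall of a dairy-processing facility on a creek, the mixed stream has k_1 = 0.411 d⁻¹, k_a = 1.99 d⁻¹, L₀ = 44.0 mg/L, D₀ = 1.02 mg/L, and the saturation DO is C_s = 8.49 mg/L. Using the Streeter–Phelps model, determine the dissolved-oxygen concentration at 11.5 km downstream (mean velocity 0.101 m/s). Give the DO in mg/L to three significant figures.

DO ≈ 2.58 mg/L

Travel time t = x/v = 11.5 km / (0.101 m/s) = 11500 m / 0.101 m/s = 113900 s = 1.318 d.
k_1 L₀/(k_a−k_1) = 0.411×44.0/(1.99−0.411) = 18.08/1.579 = 11.45 mg/L.
e^(−k_1 t) = e^(−0.411×1.318) = 0.5818; e^(−k_a t) = e^(−1.99×1.318) = 0.07262.
D = 11.45 × (0.5818 − 0.07262) + 1.02 × 0.07262 = 5.832 + 0.07407 = 5.906 mg/L.
DO = C_s − D = 8.49 − 5.906 = 2.584 mg/L.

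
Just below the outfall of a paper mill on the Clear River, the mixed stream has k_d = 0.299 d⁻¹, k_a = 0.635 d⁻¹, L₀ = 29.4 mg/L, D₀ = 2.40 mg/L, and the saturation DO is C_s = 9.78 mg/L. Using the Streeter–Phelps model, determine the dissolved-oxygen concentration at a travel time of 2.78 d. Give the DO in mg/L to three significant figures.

k_d L₀/(k_a−k_d) = 0.299×29.4/(0.635−0.299) = 8.791/0.3360 = 26.16 mg/L.
e^(−k_d t) = e^(−0.299×2.780) = 0.4355; e^(−k_a t) = e^(−0.635×2.780) = 0.1711.
D = 26.16 × (0.4355 − 0.1711) + 2.40 × 0.1711 = 6.917 + 0.4107 = 7.328 mg/L.
DO = C_s − D = 9.78 − 7.328 = 2.452 mg/L.

DO ≈ 2.45 mg/L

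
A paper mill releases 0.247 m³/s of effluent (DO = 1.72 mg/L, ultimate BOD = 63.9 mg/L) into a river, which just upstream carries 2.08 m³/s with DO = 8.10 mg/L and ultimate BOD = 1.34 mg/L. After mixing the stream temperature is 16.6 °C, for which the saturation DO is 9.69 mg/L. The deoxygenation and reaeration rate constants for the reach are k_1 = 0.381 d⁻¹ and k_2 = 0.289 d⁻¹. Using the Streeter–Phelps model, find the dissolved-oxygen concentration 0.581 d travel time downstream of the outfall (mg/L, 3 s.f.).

DO ≈ 6.32 mg/L

Mixed DO = (2.08×8.10 + 0.247×1.72)/(2.08+0.247) = 17.27/2.327 = 7.423 mg/L.
Mixed L₀ = (2.08×1.34 + 0.247×63.9)/(2.327) = 18.57/2.327 = 7.980 mg/L.
Initial deficit D₀ = C_s − DO₀ = 9.69 − 7.423 = 2.267 mg/L.
D(0.581) = [0.381×7.980/(0.289−0.381)](e^(−0.381×0.581) − e^(−0.289×0.581)) + 2.267 e^(−0.289×0.581)
= -33.05 × (0.8014 − 0.8454) + 2.267 × 0.8454 = 3.371 mg/L.
DO = 9.69 − 3.371 = 6.319 mg/L.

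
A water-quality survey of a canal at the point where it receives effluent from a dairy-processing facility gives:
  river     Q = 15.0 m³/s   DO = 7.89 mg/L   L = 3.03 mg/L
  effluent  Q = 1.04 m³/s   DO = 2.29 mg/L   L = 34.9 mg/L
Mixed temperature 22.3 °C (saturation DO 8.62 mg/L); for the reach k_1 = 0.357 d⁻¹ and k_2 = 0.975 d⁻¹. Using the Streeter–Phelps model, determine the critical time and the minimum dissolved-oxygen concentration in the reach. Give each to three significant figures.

Mixed DO = (15.0×7.89 + 1.04×2.29)/(15.0+1.04) = 120.7/16.04 = 7.527 mg/L.
Mixed L₀ = (15.0×3.03 + 1.04×34.9)/(16.04) = 81.75/16.04 = 5.096 mg/L.
Initial deficit D₀ = C_s − DO₀ = 8.62 − 7.527 = 1.093 mg/L.
t_c = (1/0.6180) ln[(0.975/0.357)(1 − 1.093×0.6180/(0.357×5.096))] = 1.618 × ln(1.717) = 0.8748 d.
D_c = (0.357/0.975) × 5.096 × e^(−0.357×0.8748) = 0.3662 × 5.096 × 0.7318 = 1.366 mg/L.
Minimum DO = 8.62 − 1.366 = 7.254 mg/L.

t_c ≈ 0.875 d; minimum DO ≈ 7.25 mg/L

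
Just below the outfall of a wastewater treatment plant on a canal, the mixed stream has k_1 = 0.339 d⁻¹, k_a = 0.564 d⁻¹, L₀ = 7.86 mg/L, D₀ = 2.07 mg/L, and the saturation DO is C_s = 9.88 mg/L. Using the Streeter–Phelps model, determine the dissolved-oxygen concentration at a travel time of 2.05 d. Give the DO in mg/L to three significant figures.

k_1 L₀/(k_a−k_1) = 0.339×7.86/(0.564−0.339) = 2.665/0.2250 = 11.84 mg/L.
e^(−k_1 t) = e^(−0.339×2.050) = 0.4991; e^(−k_a t) = e^(−0.564×2.050) = 0.3147.
D = 11.84 × (0.4991 − 0.3147) + 2.07 × 0.3147 = 2.184 + 0.6514 = 2.835 mg/L.
DO = C_s − D = 9.88 − 2.835 = 7.045 mg/L.

DO ≈ 7.04 mg/L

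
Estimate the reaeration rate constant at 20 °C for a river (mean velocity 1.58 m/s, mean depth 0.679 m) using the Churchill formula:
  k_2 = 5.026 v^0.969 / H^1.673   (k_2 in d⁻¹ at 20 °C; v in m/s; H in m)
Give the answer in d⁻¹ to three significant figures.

k_2 ≈ 15.0 d⁻¹

k_2 = 5.026 × 1.58^0.969 / 0.679^1.673 = 5.026 × 1.558 / 0.5233 = 14.96 d⁻¹.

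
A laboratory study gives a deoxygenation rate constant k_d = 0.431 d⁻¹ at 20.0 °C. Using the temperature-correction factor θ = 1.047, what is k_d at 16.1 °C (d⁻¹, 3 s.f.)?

k_d(T₂) = k_d(T₁) · θ^(T₂−T₁) = 0.431 × 1.047^(16.1−20.0)
= 0.431 × 1.047^-3.90 = 0.431 × 0.8360 = 0.3603 d⁻¹.

k_d ≈ 0.360 d⁻¹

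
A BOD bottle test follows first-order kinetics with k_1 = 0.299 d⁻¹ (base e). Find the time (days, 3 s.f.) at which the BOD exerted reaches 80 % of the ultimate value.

y/L₀ = 1 − e^(−k_1 t) = 0.80 ⇒ e^(−k_1 t) = 0.200
t = −ln(0.200) / 0.299 = 1.609 / 0.299 = 5.383 d.

t ≈ 5.38 d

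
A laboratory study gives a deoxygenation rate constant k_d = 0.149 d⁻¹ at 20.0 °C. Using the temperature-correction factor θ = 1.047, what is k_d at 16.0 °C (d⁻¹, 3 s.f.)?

k_d ≈ 0.124 d⁻¹

k_d(T₂) = k_d(T₁) · θ^(T₂−T₁) = 0.149 × 1.047^(16.0−20.0)
= 0.149 × 1.047^-4.00 = 0.149 × 0.8322 = 0.1240 d⁻¹.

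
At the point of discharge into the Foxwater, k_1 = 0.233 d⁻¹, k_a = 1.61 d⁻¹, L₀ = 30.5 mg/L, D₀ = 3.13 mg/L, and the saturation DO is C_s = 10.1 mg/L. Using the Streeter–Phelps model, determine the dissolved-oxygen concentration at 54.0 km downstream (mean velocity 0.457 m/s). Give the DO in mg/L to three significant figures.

DO ≈ 6.57 mg/L

Travel time t = x/v = 54.0 km / (0.457 m/s) = 54000 m / 0.457 m/s = 118200 s = 1.368 d.
k_1 L₀/(k_a−k_1) = 0.233×30.5/(1.61−0.233) = 7.107/1.377 = 5.161 mg/L.
e^(−k_1 t) = e^(−0.233×1.368) = 0.7271; e^(−k_a t) = e^(−1.61×1.368) = 0.1106.
D = 5.161 × (0.7271 − 0.1106) + 3.13 × 0.1106 = 3.182 + 0.3462 = 3.528 mg/L.
DO = C_s − D = 10.1 − 3.528 = 6.572 mg/L.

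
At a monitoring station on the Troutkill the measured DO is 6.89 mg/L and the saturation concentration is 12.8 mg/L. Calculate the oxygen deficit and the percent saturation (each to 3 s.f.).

D ≈ 5.91 mg/L; 53.8 % saturation

D = C_s − C = 12.8 − 6.89 = 5.91 mg/L.
% saturation = 6.89/12.8 × 100 = 53.8 %.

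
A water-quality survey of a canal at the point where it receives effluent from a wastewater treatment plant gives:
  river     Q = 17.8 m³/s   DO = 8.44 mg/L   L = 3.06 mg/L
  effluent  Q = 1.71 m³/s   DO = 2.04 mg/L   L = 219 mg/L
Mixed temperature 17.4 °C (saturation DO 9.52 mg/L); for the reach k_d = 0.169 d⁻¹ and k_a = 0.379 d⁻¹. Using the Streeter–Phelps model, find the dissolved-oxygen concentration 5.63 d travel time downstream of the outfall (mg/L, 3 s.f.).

DO ≈ 4.59 mg/L

Mixed DO = (17.8×8.44 + 1.71×2.04)/(17.8+1.71) = 153.7/19.51 = 7.879 mg/L.
Mixed L₀ = (17.8×3.06 + 1.71×219)/(19.51) = 429.0/19.51 = 21.99 mg/L.
Initial deficit D₀ = C_s − DO₀ = 9.52 − 7.879 = 1.641 mg/L.
D(5.63) = [0.169×21.99/(0.379−0.169)](e^(−0.169×5.63) − e^(−0.379×5.63)) + 1.641 e^(−0.379×5.63)
= 17.69 × (0.3862 − 0.1184) + 1.641 × 0.1184 = 4.932 mg/L.
DO = 9.52 − 4.932 = 4.588 mg/L.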